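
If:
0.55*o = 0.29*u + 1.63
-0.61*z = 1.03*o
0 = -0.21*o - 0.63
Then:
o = -3.00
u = -11.31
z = 5.07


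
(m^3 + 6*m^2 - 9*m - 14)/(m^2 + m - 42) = (m^2 - m - 2)/(m - 6)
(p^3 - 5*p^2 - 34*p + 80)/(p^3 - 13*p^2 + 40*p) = (p^2 + 3*p - 10)/(p*(p - 5))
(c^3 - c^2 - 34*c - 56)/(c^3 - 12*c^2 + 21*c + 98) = (c + 4)/(c - 7)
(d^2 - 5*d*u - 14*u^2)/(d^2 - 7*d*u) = (d + 2*u)/d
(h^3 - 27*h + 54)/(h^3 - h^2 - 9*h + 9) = (h^2 + 3*h - 18)/(h^2 + 2*h - 3)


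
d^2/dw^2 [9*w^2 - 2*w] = 18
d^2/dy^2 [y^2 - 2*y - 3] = 2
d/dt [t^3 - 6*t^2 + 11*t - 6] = 3*t^2 - 12*t + 11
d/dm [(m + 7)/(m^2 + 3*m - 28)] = -1/(m^2 - 8*m + 16)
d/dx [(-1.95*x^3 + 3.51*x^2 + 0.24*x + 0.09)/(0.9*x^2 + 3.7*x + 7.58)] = (-1.755*x^4 - 14.43*x^3 - 31.572*x^2 + 53.0496*x + 1.4862)/(0.81*x^4 + 6.66*x^3 + 27.334*x^2 + 56.092*x + 57.4564)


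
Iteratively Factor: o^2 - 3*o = (o - 3)*(o)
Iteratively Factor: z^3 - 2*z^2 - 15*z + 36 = (z - 3)*(z^2 + z - 12) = (z - 3)*(z + 4)*(z - 3)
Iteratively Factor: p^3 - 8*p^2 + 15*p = (p)*(p^2 - 8*p + 15) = p*(p - 5)*(p - 3)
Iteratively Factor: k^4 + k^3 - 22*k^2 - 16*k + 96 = (k - 4)*(k^3 + 5*k^2 - 2*k - 24) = (k - 4)*(k + 4)*(k^2 + k - 6) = (k - 4)*(k + 3)*(k + 4)*(k - 2)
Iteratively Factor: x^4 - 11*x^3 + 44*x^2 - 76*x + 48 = (x - 2)*(x^3 - 9*x^2 + 26*x - 24) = (x - 2)^2*(x^2 - 7*x + 12) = (x - 3)*(x - 2)^2*(x - 4)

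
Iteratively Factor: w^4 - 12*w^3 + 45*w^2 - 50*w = (w)*(w^3 - 12*w^2 + 45*w - 50) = w*(w - 5)*(w^2 - 7*w + 10) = w*(w - 5)^2*(w - 2)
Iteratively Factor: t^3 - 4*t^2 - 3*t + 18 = (t - 3)*(t^2 - t - 6) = (t - 3)*(t + 2)*(t - 3)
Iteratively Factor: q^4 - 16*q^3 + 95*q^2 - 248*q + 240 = (q - 4)*(q^3 - 12*q^2 + 47*q - 60) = (q - 4)*(q - 3)*(q^2 - 9*q + 20) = (q - 5)*(q - 4)*(q - 3)*(q - 4)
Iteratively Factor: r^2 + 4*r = (r + 4)*(r)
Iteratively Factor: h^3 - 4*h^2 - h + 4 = (h - 1)*(h^2 - 3*h - 4) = (h - 1)*(h + 1)*(h - 4)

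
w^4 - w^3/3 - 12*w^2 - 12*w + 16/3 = (w - 4)*(w - 1/3)*(w + 2)^2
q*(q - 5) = q^2 - 5*q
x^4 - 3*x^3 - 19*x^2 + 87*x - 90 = (x - 3)^2*(x - 2)*(x + 5)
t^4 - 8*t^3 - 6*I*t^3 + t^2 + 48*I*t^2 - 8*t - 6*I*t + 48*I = (t - 8)*(t - 6*I)*(t - I)*(t + I)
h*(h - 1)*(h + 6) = h^3 + 5*h^2 - 6*h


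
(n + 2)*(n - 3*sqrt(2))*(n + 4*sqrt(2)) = n^3 + sqrt(2)*n^2 + 2*n^2 - 24*n + 2*sqrt(2)*n - 48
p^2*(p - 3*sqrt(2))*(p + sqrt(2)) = p^4 - 2*sqrt(2)*p^3 - 6*p^2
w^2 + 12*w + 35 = (w + 5)*(w + 7)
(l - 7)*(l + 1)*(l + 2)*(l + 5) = l^4 + l^3 - 39*l^2 - 109*l - 70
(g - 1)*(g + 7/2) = g^2 + 5*g/2 - 7/2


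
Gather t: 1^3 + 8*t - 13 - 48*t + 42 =30 - 40*t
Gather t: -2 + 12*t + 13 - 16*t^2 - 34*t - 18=-16*t^2 - 22*t - 7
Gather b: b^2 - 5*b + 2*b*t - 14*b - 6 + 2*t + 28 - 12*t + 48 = b^2 + b*(2*t - 19) - 10*t + 70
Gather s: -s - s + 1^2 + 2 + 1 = 4 - 2*s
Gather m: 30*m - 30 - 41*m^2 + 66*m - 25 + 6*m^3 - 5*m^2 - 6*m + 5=6*m^3 - 46*m^2 + 90*m - 50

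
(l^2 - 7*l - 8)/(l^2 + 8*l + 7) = (l - 8)/(l + 7)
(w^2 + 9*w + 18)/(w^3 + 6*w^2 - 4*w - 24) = (w + 3)/(w^2 - 4)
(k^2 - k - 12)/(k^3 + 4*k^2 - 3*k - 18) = (k - 4)/(k^2 + k - 6)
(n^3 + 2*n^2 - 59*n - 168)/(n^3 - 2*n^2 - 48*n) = (n^2 + 10*n + 21)/(n*(n + 6))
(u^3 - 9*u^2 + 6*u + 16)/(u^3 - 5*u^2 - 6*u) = (u^2 - 10*u + 16)/(u*(u - 6))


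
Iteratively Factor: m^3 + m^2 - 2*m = (m + 2)*(m^2 - m) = m*(m + 2)*(m - 1)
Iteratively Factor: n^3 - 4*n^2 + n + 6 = (n - 2)*(n^2 - 2*n - 3) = (n - 2)*(n + 1)*(n - 3)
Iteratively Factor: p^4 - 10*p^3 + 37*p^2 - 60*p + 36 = (p - 3)*(p^3 - 7*p^2 + 16*p - 12) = (p - 3)*(p - 2)*(p^2 - 5*p + 6) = (p - 3)^2*(p - 2)*(p - 2)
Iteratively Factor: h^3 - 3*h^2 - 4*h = (h + 1)*(h^2 - 4*h) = (h - 4)*(h + 1)*(h)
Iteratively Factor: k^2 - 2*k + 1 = (k - 1)*(k - 1)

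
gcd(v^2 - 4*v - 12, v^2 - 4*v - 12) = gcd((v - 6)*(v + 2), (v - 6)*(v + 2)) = v^2 - 4*v - 12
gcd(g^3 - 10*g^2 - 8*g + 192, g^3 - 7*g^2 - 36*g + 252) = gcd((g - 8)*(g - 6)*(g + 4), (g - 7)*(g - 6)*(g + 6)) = g - 6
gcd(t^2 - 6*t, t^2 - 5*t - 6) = t - 6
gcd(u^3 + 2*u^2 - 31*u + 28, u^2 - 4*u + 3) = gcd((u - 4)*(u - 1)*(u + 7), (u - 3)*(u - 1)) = u - 1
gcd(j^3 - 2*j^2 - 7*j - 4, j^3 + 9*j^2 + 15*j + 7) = j^2 + 2*j + 1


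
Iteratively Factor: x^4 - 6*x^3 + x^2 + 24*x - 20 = (x - 2)*(x^3 - 4*x^2 - 7*x + 10) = (x - 2)*(x + 2)*(x^2 - 6*x + 5) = (x - 5)*(x - 2)*(x + 2)*(x - 1)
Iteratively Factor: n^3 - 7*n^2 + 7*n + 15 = (n - 3)*(n^2 - 4*n - 5) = (n - 5)*(n - 3)*(n + 1)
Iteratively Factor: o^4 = (o)*(o^3) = o^2*(o^2) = o^3*(o)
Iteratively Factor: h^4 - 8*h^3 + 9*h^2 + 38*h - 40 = (h - 5)*(h^3 - 3*h^2 - 6*h + 8) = (h - 5)*(h - 1)*(h^2 - 2*h - 8) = (h - 5)*(h - 4)*(h - 1)*(h + 2)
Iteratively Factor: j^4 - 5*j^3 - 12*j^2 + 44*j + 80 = (j + 2)*(j^3 - 7*j^2 + 2*j + 40) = (j - 4)*(j + 2)*(j^2 - 3*j - 10) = (j - 4)*(j + 2)^2*(j - 5)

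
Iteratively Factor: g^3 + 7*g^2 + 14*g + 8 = (g + 4)*(g^2 + 3*g + 2) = (g + 2)*(g + 4)*(g + 1)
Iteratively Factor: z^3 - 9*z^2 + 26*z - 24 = (z - 4)*(z^2 - 5*z + 6) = (z - 4)*(z - 3)*(z - 2)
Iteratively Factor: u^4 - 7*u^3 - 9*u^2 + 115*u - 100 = (u - 5)*(u^3 - 2*u^2 - 19*u + 20) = (u - 5)^2*(u^2 + 3*u - 4) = (u - 5)^2*(u + 4)*(u - 1)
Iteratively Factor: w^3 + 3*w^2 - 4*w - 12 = (w + 3)*(w^2 - 4) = (w + 2)*(w + 3)*(w - 2)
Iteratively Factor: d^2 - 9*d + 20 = (d - 5)*(d - 4)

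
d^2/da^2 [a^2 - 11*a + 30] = 2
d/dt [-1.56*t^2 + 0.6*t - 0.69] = 0.6 - 3.12*t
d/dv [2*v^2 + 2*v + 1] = 4*v + 2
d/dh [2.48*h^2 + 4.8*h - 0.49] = 4.96*h + 4.8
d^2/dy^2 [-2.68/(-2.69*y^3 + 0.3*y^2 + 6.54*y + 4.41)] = ((1.608 - 43.2552*y)*(-2.69*y^3 + 0.3*y^2 + 6.54*y + 4.41) - 2.68*(-16.14*y^2 + 1.2*y + 13.08)*(-8.07*y^2 + 0.6*y + 6.54))/(-2.69*y^3 + 0.3*y^2 + 6.54*y + 4.41)^3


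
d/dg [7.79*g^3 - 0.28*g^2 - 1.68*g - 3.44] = 23.37*g^2 - 0.56*g - 1.68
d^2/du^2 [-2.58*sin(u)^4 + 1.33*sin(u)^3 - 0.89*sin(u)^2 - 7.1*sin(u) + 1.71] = 41.28*sin(u)^4 - 11.97*sin(u)^3 - 27.4*sin(u)^2 + 15.08*sin(u) - 1.78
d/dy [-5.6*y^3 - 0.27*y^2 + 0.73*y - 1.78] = -16.8*y^2 - 0.54*y + 0.73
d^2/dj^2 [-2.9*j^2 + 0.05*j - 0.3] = -5.80000000000000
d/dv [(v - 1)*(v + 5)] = 2*v + 4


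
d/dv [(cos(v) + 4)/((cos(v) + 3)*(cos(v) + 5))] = (cos(v)^2 + 8*cos(v) + 17)*sin(v)/((cos(v) + 3)^2*(cos(v) + 5)^2)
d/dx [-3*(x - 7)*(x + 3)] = 12 - 6*x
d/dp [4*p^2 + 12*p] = 8*p + 12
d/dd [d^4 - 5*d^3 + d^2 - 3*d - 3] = 4*d^3 - 15*d^2 + 2*d - 3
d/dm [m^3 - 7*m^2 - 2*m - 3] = 3*m^2 - 14*m - 2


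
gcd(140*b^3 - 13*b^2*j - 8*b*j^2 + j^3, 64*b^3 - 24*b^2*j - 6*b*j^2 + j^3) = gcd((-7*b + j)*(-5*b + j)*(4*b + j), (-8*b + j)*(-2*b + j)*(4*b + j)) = 4*b + j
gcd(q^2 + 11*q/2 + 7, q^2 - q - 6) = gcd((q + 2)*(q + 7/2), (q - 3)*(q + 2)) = q + 2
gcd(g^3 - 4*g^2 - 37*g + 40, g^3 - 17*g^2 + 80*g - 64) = g^2 - 9*g + 8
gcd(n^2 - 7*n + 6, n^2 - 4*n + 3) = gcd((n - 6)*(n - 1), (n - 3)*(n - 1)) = n - 1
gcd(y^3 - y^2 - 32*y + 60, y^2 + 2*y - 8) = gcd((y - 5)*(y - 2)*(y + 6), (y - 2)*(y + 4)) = y - 2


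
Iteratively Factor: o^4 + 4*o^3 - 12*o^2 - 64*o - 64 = (o + 4)*(o^3 - 12*o - 16) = (o - 4)*(o + 4)*(o^2 + 4*o + 4) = (o - 4)*(o + 2)*(o + 4)*(o + 2)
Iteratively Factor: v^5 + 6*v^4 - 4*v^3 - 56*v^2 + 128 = (v + 4)*(v^4 + 2*v^3 - 12*v^2 - 8*v + 32) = (v + 2)*(v + 4)*(v^3 - 12*v + 16) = (v - 2)*(v + 2)*(v + 4)*(v^2 + 2*v - 8) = (v - 2)*(v + 2)*(v + 4)^2*(v - 2)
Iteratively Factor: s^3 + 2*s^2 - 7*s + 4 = (s + 4)*(s^2 - 2*s + 1) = (s - 1)*(s + 4)*(s - 1)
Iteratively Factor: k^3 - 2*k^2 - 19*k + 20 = (k - 1)*(k^2 - k - 20) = (k - 1)*(k + 4)*(k - 5)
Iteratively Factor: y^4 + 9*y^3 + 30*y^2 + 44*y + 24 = (y + 2)*(y^3 + 7*y^2 + 16*y + 12) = (y + 2)*(y + 3)*(y^2 + 4*y + 4) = (y + 2)^2*(y + 3)*(y + 2)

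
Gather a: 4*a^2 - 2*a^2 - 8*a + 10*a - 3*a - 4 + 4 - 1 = 2*a^2 - a - 1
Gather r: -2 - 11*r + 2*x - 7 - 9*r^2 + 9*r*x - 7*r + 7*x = -9*r^2 + r*(9*x - 18) + 9*x - 9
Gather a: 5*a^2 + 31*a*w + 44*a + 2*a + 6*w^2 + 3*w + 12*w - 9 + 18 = 5*a^2 + a*(31*w + 46) + 6*w^2 + 15*w + 9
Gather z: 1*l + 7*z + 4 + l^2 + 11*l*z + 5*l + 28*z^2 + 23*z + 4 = l^2 + 6*l + 28*z^2 + z*(11*l + 30) + 8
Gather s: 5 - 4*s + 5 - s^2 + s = -s^2 - 3*s + 10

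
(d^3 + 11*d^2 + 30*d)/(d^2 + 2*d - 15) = d*(d + 6)/(d - 3)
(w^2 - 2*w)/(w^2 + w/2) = 2*(w - 2)/(2*w + 1)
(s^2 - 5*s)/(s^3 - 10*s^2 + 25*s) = 1/(s - 5)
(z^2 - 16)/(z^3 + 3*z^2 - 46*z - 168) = (z - 4)/(z^2 - z - 42)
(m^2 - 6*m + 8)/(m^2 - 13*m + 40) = (m^2 - 6*m + 8)/(m^2 - 13*m + 40)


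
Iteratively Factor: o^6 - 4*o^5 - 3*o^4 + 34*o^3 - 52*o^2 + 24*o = (o - 1)*(o^5 - 3*o^4 - 6*o^3 + 28*o^2 - 24*o) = (o - 2)*(o - 1)*(o^4 - o^3 - 8*o^2 + 12*o) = (o - 2)*(o - 1)*(o + 3)*(o^3 - 4*o^2 + 4*o) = (o - 2)^2*(o - 1)*(o + 3)*(o^2 - 2*o) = o*(o - 2)^2*(o - 1)*(o + 3)*(o - 2)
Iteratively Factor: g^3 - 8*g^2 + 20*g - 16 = (g - 2)*(g^2 - 6*g + 8) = (g - 4)*(g - 2)*(g - 2)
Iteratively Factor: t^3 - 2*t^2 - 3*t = (t - 3)*(t^2 + t) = (t - 3)*(t + 1)*(t)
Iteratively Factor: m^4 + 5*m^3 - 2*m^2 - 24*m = (m + 3)*(m^3 + 2*m^2 - 8*m) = m*(m + 3)*(m^2 + 2*m - 8) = m*(m + 3)*(m + 4)*(m - 2)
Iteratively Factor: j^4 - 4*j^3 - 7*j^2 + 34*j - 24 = (j + 3)*(j^3 - 7*j^2 + 14*j - 8) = (j - 2)*(j + 3)*(j^2 - 5*j + 4) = (j - 4)*(j - 2)*(j + 3)*(j - 1)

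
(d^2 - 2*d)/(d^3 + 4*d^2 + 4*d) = (d - 2)/(d^2 + 4*d + 4)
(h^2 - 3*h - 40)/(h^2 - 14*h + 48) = (h + 5)/(h - 6)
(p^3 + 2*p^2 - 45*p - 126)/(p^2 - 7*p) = p + 9 + 18/p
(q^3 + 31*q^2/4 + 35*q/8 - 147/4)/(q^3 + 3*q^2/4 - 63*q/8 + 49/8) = (q + 6)/(q - 1)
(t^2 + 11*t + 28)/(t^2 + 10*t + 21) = (t + 4)/(t + 3)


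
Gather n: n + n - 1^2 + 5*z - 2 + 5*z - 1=2*n + 10*z - 4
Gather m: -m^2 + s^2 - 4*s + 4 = -m^2 + s^2 - 4*s + 4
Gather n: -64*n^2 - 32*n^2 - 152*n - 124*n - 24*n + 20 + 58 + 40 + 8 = -96*n^2 - 300*n + 126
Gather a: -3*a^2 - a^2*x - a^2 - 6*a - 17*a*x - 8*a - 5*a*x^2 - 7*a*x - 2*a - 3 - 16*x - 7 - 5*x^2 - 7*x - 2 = a^2*(-x - 4) + a*(-5*x^2 - 24*x - 16) - 5*x^2 - 23*x - 12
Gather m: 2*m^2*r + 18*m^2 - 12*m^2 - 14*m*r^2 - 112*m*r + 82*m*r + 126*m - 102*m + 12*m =m^2*(2*r + 6) + m*(-14*r^2 - 30*r + 36)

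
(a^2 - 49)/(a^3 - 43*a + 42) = (a - 7)/(a^2 - 7*a + 6)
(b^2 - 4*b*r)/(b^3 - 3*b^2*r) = (b - 4*r)/(b*(b - 3*r))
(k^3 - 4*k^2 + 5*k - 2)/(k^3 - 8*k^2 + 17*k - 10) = (k - 1)/(k - 5)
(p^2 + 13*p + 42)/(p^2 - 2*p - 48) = (p + 7)/(p - 8)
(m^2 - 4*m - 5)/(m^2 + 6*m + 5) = (m - 5)/(m + 5)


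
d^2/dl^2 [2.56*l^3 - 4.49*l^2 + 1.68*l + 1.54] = 15.36*l - 8.98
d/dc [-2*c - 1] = -2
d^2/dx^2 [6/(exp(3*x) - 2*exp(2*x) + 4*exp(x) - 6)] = 6*((-9*exp(2*x) + 8*exp(x) - 4)*(exp(3*x) - 2*exp(2*x) + 4*exp(x) - 6) + 2*(3*exp(2*x) - 4*exp(x) + 4)^2*exp(x))*exp(x)/(exp(3*x) - 2*exp(2*x) + 4*exp(x) - 6)^3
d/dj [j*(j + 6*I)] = 2*j + 6*I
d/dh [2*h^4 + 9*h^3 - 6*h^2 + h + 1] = 8*h^3 + 27*h^2 - 12*h + 1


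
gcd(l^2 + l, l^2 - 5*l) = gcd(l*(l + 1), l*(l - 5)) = l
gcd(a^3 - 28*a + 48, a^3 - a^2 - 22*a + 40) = a^2 - 6*a + 8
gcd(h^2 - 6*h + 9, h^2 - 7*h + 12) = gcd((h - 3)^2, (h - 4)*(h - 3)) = h - 3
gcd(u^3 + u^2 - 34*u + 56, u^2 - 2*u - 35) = 1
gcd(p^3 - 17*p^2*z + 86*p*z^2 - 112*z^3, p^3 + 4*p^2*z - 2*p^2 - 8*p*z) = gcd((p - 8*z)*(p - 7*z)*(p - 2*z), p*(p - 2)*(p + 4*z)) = 1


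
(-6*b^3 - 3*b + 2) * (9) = -54*b^3 - 27*b + 18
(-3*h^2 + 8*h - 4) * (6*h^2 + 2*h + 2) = -18*h^4 + 42*h^3 - 14*h^2 + 8*h - 8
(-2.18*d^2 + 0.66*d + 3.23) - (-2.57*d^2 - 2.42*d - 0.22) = 0.39*d^2 + 3.08*d + 3.45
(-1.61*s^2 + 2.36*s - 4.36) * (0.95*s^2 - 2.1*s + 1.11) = -1.5295*s^4 + 5.623*s^3 - 10.8851*s^2 + 11.7756*s - 4.8396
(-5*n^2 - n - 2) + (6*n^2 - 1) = n^2 - n - 3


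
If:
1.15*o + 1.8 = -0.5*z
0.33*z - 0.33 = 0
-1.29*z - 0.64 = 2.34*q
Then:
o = -2.00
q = -0.82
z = 1.00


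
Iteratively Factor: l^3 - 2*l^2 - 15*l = (l)*(l^2 - 2*l - 15) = l*(l + 3)*(l - 5)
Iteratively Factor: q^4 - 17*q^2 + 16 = (q + 4)*(q^3 - 4*q^2 - q + 4) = (q + 1)*(q + 4)*(q^2 - 5*q + 4) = (q - 1)*(q + 1)*(q + 4)*(q - 4)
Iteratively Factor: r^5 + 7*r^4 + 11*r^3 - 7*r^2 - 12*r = (r + 1)*(r^4 + 6*r^3 + 5*r^2 - 12*r) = r*(r + 1)*(r^3 + 6*r^2 + 5*r - 12) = r*(r + 1)*(r + 3)*(r^2 + 3*r - 4) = r*(r + 1)*(r + 3)*(r + 4)*(r - 1)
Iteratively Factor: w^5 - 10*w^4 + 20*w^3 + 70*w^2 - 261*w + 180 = (w - 4)*(w^4 - 6*w^3 - 4*w^2 + 54*w - 45) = (w - 4)*(w - 1)*(w^3 - 5*w^2 - 9*w + 45) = (w - 5)*(w - 4)*(w - 1)*(w^2 - 9) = (w - 5)*(w - 4)*(w - 3)*(w - 1)*(w + 3)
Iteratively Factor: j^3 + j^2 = (j)*(j^2 + j) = j^2*(j + 1)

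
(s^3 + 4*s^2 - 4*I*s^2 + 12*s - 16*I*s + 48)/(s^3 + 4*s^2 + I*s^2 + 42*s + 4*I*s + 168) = (s + 2*I)/(s + 7*I)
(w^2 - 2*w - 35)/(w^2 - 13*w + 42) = (w + 5)/(w - 6)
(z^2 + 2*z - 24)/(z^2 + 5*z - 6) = (z - 4)/(z - 1)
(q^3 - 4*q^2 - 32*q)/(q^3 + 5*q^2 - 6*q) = (q^2 - 4*q - 32)/(q^2 + 5*q - 6)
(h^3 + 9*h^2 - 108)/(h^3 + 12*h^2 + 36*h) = (h - 3)/h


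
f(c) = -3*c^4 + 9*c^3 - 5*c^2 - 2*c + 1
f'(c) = -12*c^3 + 27*c^2 - 10*c - 2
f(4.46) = -495.96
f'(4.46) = -574.13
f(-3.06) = -560.60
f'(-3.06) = 625.25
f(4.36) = -440.93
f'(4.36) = -526.92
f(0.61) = -0.45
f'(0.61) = -0.78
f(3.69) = -178.46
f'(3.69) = -274.19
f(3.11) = -63.51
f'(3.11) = -132.92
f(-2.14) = -168.74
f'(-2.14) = 260.65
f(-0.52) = -0.80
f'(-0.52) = 12.19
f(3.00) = -50.00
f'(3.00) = -113.00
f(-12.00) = -78455.00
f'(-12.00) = 24742.00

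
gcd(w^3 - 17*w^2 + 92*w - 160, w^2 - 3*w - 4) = w - 4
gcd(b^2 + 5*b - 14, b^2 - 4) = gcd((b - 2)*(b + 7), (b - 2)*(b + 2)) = b - 2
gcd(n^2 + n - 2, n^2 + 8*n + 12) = n + 2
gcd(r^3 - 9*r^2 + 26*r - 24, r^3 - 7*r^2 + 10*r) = r - 2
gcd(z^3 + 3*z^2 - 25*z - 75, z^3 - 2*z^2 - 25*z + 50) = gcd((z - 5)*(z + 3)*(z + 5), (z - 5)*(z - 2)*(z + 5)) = z^2 - 25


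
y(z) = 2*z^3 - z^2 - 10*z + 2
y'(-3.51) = 70.94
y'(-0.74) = -5.23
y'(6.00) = 194.00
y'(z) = 6*z^2 - 2*z - 10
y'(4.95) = 127.12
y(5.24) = 209.90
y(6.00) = 338.00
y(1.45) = -8.51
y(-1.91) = 3.52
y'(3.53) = 57.71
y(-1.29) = 8.94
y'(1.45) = -0.28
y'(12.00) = 830.00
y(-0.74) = 8.04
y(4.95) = 170.57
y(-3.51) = -61.71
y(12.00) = 3194.00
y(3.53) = 42.21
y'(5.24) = 144.27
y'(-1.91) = 15.71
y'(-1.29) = 2.56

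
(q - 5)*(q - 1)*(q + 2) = q^3 - 4*q^2 - 7*q + 10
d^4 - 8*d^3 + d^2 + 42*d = d*(d - 7)*(d - 3)*(d + 2)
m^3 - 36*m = m*(m - 6)*(m + 6)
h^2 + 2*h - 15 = (h - 3)*(h + 5)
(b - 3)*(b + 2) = b^2 - b - 6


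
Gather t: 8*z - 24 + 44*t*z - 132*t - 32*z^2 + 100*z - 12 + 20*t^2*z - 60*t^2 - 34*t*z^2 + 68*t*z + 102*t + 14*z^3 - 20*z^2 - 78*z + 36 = t^2*(20*z - 60) + t*(-34*z^2 + 112*z - 30) + 14*z^3 - 52*z^2 + 30*z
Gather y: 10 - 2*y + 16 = 26 - 2*y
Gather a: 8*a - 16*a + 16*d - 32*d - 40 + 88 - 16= -8*a - 16*d + 32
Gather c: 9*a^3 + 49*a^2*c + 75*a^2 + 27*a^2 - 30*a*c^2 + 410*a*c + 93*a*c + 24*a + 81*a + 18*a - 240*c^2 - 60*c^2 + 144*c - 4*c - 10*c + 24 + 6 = 9*a^3 + 102*a^2 + 123*a + c^2*(-30*a - 300) + c*(49*a^2 + 503*a + 130) + 30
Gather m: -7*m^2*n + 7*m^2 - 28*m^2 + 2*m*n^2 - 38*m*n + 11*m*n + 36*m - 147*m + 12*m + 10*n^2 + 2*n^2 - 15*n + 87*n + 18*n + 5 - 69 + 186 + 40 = m^2*(-7*n - 21) + m*(2*n^2 - 27*n - 99) + 12*n^2 + 90*n + 162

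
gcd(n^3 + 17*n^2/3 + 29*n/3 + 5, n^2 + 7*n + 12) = n + 3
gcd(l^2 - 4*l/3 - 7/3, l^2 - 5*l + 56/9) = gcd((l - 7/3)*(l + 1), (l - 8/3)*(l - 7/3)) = l - 7/3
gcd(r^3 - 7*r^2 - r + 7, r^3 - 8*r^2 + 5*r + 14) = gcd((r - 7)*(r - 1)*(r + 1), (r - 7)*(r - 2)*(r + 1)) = r^2 - 6*r - 7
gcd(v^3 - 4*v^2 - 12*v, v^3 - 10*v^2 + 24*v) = v^2 - 6*v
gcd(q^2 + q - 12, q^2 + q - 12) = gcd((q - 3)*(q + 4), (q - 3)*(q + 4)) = q^2 + q - 12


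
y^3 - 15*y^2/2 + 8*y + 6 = (y - 6)*(y - 2)*(y + 1/2)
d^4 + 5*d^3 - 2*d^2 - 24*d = d*(d - 2)*(d + 3)*(d + 4)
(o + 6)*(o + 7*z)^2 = o^3 + 14*o^2*z + 6*o^2 + 49*o*z^2 + 84*o*z + 294*z^2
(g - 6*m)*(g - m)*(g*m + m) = g^3*m - 7*g^2*m^2 + g^2*m + 6*g*m^3 - 7*g*m^2 + 6*m^3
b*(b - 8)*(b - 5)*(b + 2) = b^4 - 11*b^3 + 14*b^2 + 80*b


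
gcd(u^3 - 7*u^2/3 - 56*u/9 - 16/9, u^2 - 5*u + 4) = u - 4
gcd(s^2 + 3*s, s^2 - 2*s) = s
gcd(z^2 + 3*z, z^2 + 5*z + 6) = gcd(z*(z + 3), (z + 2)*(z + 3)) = z + 3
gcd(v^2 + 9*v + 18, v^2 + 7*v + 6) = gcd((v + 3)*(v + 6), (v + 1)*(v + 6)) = v + 6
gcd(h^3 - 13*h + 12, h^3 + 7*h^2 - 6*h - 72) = h^2 + h - 12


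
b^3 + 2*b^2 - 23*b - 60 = (b - 5)*(b + 3)*(b + 4)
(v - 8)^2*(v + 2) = v^3 - 14*v^2 + 32*v + 128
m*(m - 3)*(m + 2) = m^3 - m^2 - 6*m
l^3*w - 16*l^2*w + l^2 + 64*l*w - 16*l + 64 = (l - 8)^2*(l*w + 1)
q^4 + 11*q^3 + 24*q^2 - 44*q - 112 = (q - 2)*(q + 2)*(q + 4)*(q + 7)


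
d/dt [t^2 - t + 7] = 2*t - 1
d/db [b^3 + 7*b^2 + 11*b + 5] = 3*b^2 + 14*b + 11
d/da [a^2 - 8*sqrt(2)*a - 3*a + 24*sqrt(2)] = 2*a - 8*sqrt(2) - 3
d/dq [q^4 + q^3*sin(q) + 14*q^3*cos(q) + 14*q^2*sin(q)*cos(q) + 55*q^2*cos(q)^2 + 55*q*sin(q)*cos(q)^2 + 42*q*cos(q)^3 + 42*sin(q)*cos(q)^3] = -14*q^3*sin(q) + q^3*cos(q) + 4*q^3 + 3*q^2*sin(q) - 55*q^2*sin(2*q) + 42*q^2*cos(q) + 14*q^2*cos(2*q) - 63*q*sin(q)/2 + 14*q*sin(2*q) - 63*q*sin(3*q)/2 + 55*q*cos(q)/4 + 55*q*cos(2*q) + 165*q*cos(3*q)/4 + 55*q + 55*sin(q)/4 + 55*sin(3*q)/4 + 63*cos(q)/2 + 42*cos(2*q)^2 + 21*cos(2*q) + 21*cos(3*q)/2 - 21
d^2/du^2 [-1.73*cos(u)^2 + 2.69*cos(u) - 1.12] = -2.69*cos(u) + 3.46*cos(2*u)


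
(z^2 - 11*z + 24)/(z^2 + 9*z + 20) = (z^2 - 11*z + 24)/(z^2 + 9*z + 20)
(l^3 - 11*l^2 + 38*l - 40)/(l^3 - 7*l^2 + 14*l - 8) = (l - 5)/(l - 1)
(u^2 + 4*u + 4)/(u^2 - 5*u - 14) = (u + 2)/(u - 7)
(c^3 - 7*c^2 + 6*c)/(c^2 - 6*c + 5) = c*(c - 6)/(c - 5)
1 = 1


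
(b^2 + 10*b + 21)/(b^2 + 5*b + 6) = (b + 7)/(b + 2)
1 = 1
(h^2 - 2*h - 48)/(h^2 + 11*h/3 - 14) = 3*(h - 8)/(3*h - 7)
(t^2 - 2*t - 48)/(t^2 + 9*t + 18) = (t - 8)/(t + 3)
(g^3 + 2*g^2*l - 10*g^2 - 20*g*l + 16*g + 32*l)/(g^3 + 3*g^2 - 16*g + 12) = (g^2 + 2*g*l - 8*g - 16*l)/(g^2 + 5*g - 6)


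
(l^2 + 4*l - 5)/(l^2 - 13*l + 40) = (l^2 + 4*l - 5)/(l^2 - 13*l + 40)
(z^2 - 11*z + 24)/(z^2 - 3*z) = (z - 8)/z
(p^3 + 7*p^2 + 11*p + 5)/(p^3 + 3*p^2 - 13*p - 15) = (p + 1)/(p - 3)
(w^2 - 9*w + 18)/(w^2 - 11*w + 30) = (w - 3)/(w - 5)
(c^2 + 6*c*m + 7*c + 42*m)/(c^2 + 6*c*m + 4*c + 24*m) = (c + 7)/(c + 4)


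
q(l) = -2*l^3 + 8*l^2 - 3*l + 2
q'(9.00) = -345.00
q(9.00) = -835.00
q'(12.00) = -675.00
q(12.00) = -2338.00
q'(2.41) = 0.71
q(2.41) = 13.24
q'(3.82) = -29.43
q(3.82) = -4.21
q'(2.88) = -6.69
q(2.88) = 11.94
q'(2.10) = 4.14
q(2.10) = 12.46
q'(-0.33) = -8.93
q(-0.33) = 3.93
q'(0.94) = 6.74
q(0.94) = 4.59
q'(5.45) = -94.02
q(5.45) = -100.49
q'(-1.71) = -47.90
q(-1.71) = 40.52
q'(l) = -6*l^2 + 16*l - 3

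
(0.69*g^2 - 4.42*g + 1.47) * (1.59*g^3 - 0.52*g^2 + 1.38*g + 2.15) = 1.0971*g^5 - 7.3866*g^4 + 5.5879*g^3 - 5.3805*g^2 - 7.4744*g + 3.1605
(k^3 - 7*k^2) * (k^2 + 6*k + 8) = k^5 - k^4 - 34*k^3 - 56*k^2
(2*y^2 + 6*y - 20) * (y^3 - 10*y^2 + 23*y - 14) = 2*y^5 - 14*y^4 - 34*y^3 + 310*y^2 - 544*y + 280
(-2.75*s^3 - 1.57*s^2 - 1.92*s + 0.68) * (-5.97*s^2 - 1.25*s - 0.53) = 16.4175*s^5 + 12.8104*s^4 + 14.8824*s^3 - 0.827500000000001*s^2 + 0.1676*s - 0.3604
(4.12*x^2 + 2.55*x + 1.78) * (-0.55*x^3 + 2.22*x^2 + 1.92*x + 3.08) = -2.266*x^5 + 7.7439*x^4 + 12.5924*x^3 + 21.5372*x^2 + 11.2716*x + 5.4824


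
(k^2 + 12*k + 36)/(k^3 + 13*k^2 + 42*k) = (k + 6)/(k*(k + 7))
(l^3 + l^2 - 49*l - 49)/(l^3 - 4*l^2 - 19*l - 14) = (l + 7)/(l + 2)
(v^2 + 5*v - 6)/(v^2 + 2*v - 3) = (v + 6)/(v + 3)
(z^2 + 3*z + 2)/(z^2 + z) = (z + 2)/z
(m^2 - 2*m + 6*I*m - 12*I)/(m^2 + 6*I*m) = (m - 2)/m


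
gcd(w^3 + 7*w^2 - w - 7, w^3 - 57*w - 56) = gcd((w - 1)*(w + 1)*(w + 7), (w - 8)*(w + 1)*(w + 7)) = w^2 + 8*w + 7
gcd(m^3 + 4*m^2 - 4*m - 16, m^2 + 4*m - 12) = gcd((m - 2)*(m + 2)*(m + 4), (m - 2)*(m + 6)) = m - 2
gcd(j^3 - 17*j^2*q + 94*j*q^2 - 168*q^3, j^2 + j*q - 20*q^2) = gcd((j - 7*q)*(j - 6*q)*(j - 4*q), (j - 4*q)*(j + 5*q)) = -j + 4*q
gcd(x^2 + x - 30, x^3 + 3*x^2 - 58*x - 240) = x + 6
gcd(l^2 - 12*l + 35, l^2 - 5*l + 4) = 1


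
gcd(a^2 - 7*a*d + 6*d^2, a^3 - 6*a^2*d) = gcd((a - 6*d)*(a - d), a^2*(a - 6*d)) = a - 6*d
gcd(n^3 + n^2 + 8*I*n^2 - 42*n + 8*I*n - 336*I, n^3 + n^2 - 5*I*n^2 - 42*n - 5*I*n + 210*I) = n^2 + n - 42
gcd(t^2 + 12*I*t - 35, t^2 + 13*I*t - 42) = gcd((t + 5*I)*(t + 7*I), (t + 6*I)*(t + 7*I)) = t + 7*I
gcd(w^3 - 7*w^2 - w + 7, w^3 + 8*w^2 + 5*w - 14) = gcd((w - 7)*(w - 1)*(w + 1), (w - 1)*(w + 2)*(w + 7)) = w - 1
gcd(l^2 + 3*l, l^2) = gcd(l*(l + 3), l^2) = l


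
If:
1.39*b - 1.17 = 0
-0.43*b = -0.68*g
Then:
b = 0.84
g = 0.53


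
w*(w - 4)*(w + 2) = w^3 - 2*w^2 - 8*w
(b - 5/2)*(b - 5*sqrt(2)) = b^2 - 5*sqrt(2)*b - 5*b/2 + 25*sqrt(2)/2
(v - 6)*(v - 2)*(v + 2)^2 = v^4 - 4*v^3 - 16*v^2 + 16*v + 48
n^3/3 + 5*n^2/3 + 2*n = n*(n/3 + 1)*(n + 2)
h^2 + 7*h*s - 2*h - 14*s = (h - 2)*(h + 7*s)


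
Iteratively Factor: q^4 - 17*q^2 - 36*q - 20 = (q - 5)*(q^3 + 5*q^2 + 8*q + 4) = (q - 5)*(q + 2)*(q^2 + 3*q + 2) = (q - 5)*(q + 2)^2*(q + 1)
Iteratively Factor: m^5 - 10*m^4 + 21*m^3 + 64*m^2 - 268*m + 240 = (m - 5)*(m^4 - 5*m^3 - 4*m^2 + 44*m - 48) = (m - 5)*(m - 2)*(m^3 - 3*m^2 - 10*m + 24) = (m - 5)*(m - 2)^2*(m^2 - m - 12) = (m - 5)*(m - 4)*(m - 2)^2*(m + 3)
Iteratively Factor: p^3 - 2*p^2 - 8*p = (p + 2)*(p^2 - 4*p) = (p - 4)*(p + 2)*(p)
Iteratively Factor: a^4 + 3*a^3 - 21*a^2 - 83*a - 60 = (a + 1)*(a^3 + 2*a^2 - 23*a - 60) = (a + 1)*(a + 3)*(a^2 - a - 20) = (a + 1)*(a + 3)*(a + 4)*(a - 5)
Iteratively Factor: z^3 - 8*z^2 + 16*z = (z - 4)*(z^2 - 4*z) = (z - 4)^2*(z)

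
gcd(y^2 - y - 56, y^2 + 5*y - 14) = y + 7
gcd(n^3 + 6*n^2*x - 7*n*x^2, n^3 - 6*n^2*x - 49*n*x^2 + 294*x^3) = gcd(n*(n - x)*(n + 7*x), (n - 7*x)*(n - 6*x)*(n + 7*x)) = n + 7*x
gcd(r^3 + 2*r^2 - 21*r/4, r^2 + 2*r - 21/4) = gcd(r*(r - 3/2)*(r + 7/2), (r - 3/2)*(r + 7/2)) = r^2 + 2*r - 21/4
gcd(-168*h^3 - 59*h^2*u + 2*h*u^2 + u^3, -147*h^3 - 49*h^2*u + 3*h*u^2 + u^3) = 21*h^2 + 10*h*u + u^2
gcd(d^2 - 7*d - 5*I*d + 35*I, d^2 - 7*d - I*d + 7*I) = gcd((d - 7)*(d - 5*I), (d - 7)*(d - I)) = d - 7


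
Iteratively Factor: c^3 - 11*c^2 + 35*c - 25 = (c - 1)*(c^2 - 10*c + 25) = (c - 5)*(c - 1)*(c - 5)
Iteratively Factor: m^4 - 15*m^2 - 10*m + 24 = (m + 2)*(m^3 - 2*m^2 - 11*m + 12) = (m + 2)*(m + 3)*(m^2 - 5*m + 4) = (m - 4)*(m + 2)*(m + 3)*(m - 1)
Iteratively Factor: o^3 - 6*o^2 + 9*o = (o - 3)*(o^2 - 3*o) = (o - 3)^2*(o)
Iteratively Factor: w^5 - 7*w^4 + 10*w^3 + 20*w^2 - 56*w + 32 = (w - 2)*(w^4 - 5*w^3 + 20*w - 16) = (w - 2)*(w + 2)*(w^3 - 7*w^2 + 14*w - 8) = (w - 2)*(w - 1)*(w + 2)*(w^2 - 6*w + 8) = (w - 2)^2*(w - 1)*(w + 2)*(w - 4)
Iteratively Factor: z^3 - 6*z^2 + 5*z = (z - 5)*(z^2 - z) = z*(z - 5)*(z - 1)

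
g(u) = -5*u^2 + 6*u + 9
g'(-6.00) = 66.00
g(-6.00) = -207.00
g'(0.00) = 6.00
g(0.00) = 9.00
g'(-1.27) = 18.70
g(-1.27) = -6.68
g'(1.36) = -7.60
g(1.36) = 7.91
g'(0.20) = 4.00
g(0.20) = 10.00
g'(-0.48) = 10.80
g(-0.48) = 4.97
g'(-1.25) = 18.50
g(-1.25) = -6.31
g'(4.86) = -42.60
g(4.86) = -79.94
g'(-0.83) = 14.30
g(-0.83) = 0.58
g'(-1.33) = 19.30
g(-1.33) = -7.82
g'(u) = 6 - 10*u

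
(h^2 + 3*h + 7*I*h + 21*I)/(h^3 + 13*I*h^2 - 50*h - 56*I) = (h + 3)/(h^2 + 6*I*h - 8)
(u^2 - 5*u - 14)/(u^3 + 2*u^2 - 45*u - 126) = (u + 2)/(u^2 + 9*u + 18)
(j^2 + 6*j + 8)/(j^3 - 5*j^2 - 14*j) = (j + 4)/(j*(j - 7))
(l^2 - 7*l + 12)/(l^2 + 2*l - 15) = (l - 4)/(l + 5)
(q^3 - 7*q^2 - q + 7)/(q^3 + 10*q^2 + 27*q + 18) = (q^2 - 8*q + 7)/(q^2 + 9*q + 18)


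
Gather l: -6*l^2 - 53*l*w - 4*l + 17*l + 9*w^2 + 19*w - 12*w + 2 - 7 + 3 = -6*l^2 + l*(13 - 53*w) + 9*w^2 + 7*w - 2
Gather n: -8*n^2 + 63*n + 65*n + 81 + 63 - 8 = -8*n^2 + 128*n + 136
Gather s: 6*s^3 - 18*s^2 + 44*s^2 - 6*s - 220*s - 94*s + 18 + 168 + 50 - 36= 6*s^3 + 26*s^2 - 320*s + 200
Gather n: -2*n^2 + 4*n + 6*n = -2*n^2 + 10*n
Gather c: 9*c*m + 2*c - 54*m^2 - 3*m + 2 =c*(9*m + 2) - 54*m^2 - 3*m + 2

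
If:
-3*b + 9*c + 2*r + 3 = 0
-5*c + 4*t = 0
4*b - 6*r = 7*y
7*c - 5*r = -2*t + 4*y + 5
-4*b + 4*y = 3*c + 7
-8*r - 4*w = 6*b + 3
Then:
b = 1/27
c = 133/783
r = -1153/522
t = 665/3132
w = 419/116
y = 1499/783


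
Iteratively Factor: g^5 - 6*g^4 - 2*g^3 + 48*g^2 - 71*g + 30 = (g - 1)*(g^4 - 5*g^3 - 7*g^2 + 41*g - 30) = (g - 5)*(g - 1)*(g^3 - 7*g + 6) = (g - 5)*(g - 2)*(g - 1)*(g^2 + 2*g - 3) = (g - 5)*(g - 2)*(g - 1)*(g + 3)*(g - 1)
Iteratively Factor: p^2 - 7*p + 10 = (p - 2)*(p - 5)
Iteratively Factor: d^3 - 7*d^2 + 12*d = (d - 4)*(d^2 - 3*d) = (d - 4)*(d - 3)*(d)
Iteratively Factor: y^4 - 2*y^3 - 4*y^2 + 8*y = (y - 2)*(y^3 - 4*y) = y*(y - 2)*(y^2 - 4) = y*(y - 2)^2*(y + 2)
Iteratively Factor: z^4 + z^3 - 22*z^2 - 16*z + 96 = (z + 4)*(z^3 - 3*z^2 - 10*z + 24) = (z - 4)*(z + 4)*(z^2 + z - 6) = (z - 4)*(z + 3)*(z + 4)*(z - 2)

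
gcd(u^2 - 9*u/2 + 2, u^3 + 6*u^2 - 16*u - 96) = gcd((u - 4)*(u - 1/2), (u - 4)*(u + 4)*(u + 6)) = u - 4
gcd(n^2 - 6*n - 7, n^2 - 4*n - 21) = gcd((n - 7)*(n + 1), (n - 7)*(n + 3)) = n - 7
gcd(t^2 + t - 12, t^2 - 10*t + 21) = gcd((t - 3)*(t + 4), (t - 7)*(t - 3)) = t - 3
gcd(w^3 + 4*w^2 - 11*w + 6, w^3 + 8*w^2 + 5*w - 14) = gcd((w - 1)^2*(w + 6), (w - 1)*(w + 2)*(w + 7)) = w - 1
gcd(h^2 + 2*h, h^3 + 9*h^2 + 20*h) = h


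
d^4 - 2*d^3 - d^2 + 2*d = d*(d - 2)*(d - 1)*(d + 1)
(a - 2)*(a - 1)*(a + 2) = a^3 - a^2 - 4*a + 4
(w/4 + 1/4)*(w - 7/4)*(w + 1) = w^3/4 + w^2/16 - 5*w/8 - 7/16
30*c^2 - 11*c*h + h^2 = (-6*c + h)*(-5*c + h)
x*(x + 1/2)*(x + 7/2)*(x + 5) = x^4 + 9*x^3 + 87*x^2/4 + 35*x/4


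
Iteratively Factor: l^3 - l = (l + 1)*(l^2 - l) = l*(l + 1)*(l - 1)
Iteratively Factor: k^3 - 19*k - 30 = (k + 2)*(k^2 - 2*k - 15) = (k - 5)*(k + 2)*(k + 3)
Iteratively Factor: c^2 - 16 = (c + 4)*(c - 4)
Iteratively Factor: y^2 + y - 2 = (y - 1)*(y + 2)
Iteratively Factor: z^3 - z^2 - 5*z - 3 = (z + 1)*(z^2 - 2*z - 3) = (z + 1)^2*(z - 3)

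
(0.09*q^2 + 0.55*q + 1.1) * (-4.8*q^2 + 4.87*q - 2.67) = -0.432*q^4 - 2.2017*q^3 - 2.8418*q^2 + 3.8885*q - 2.937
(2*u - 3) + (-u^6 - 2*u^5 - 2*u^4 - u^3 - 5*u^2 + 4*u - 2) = -u^6 - 2*u^5 - 2*u^4 - u^3 - 5*u^2 + 6*u - 5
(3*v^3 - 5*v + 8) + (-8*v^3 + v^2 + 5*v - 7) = -5*v^3 + v^2 + 1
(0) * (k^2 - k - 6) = 0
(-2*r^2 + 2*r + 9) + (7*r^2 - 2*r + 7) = 5*r^2 + 16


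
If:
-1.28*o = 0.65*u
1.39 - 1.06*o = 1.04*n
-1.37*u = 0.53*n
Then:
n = 1.11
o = 0.22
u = -0.43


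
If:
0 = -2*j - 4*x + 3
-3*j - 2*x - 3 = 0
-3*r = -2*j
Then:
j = -9/4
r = -3/2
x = 15/8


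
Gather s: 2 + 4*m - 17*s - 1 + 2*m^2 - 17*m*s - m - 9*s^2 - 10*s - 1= 2*m^2 + 3*m - 9*s^2 + s*(-17*m - 27)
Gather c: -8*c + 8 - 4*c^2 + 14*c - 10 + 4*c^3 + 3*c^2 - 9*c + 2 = 4*c^3 - c^2 - 3*c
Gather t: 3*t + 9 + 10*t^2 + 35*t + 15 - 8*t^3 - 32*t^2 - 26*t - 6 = -8*t^3 - 22*t^2 + 12*t + 18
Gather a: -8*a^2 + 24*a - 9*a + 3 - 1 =-8*a^2 + 15*a + 2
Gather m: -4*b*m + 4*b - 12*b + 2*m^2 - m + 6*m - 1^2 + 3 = -8*b + 2*m^2 + m*(5 - 4*b) + 2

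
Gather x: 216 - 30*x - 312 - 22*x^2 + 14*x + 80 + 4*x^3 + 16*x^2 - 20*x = 4*x^3 - 6*x^2 - 36*x - 16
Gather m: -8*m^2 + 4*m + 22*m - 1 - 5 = -8*m^2 + 26*m - 6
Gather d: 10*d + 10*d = 20*d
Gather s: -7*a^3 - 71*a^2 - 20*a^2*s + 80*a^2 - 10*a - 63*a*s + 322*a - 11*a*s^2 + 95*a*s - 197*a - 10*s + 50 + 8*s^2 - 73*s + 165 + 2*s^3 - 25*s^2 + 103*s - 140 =-7*a^3 + 9*a^2 + 115*a + 2*s^3 + s^2*(-11*a - 17) + s*(-20*a^2 + 32*a + 20) + 75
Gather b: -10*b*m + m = -10*b*m + m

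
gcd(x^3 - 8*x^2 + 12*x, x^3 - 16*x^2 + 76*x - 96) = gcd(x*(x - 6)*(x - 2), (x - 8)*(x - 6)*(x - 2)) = x^2 - 8*x + 12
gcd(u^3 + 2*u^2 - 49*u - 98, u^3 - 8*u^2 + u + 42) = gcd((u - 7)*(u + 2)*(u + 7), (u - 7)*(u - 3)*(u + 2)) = u^2 - 5*u - 14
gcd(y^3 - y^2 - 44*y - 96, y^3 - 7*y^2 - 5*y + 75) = y + 3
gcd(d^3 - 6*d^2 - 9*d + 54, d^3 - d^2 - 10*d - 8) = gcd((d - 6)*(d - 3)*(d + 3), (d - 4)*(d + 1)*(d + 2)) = 1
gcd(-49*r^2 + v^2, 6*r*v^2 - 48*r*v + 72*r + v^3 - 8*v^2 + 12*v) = 1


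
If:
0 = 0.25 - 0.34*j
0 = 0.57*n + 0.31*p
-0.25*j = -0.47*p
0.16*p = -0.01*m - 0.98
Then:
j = 0.74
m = -104.26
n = -0.21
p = 0.39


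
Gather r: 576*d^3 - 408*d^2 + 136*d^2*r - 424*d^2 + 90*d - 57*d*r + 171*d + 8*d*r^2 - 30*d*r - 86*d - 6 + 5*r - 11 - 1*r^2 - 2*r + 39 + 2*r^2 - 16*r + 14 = 576*d^3 - 832*d^2 + 175*d + r^2*(8*d + 1) + r*(136*d^2 - 87*d - 13) + 36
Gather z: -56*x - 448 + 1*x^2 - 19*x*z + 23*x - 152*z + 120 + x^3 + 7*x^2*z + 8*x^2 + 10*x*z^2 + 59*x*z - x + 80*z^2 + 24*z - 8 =x^3 + 9*x^2 - 34*x + z^2*(10*x + 80) + z*(7*x^2 + 40*x - 128) - 336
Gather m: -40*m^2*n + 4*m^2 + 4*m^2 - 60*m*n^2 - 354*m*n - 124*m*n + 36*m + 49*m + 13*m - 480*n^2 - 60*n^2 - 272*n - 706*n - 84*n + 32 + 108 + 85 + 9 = m^2*(8 - 40*n) + m*(-60*n^2 - 478*n + 98) - 540*n^2 - 1062*n + 234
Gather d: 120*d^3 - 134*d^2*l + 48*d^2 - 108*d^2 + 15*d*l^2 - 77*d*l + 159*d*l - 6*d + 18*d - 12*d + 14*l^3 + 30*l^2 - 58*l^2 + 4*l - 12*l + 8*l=120*d^3 + d^2*(-134*l - 60) + d*(15*l^2 + 82*l) + 14*l^3 - 28*l^2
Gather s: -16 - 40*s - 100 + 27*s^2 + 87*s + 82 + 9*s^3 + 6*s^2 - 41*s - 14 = 9*s^3 + 33*s^2 + 6*s - 48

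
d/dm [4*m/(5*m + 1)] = 4/(5*m + 1)^2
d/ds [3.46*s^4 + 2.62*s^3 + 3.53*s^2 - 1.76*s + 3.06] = 13.84*s^3 + 7.86*s^2 + 7.06*s - 1.76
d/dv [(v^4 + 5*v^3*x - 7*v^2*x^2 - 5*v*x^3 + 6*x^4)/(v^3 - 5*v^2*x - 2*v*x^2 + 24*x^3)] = (v^6 - 10*v^5*x - 24*v^4*x^2 + 86*v^3*x^3 + 331*v^2*x^4 - 276*v*x^5 - 108*x^6)/(v^6 - 10*v^5*x + 21*v^4*x^2 + 68*v^3*x^3 - 236*v^2*x^4 - 96*v*x^5 + 576*x^6)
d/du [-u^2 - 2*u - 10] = -2*u - 2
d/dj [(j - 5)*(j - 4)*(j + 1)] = 3*j^2 - 16*j + 11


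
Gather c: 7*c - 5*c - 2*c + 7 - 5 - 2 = 0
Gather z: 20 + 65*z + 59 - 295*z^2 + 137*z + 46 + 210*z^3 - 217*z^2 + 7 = 210*z^3 - 512*z^2 + 202*z + 132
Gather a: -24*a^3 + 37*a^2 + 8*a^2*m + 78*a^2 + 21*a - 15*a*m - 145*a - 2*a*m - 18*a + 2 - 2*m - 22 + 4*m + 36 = -24*a^3 + a^2*(8*m + 115) + a*(-17*m - 142) + 2*m + 16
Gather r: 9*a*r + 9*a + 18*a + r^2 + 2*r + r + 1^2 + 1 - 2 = 27*a + r^2 + r*(9*a + 3)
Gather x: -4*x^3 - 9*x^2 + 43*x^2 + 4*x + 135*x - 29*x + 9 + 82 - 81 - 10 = -4*x^3 + 34*x^2 + 110*x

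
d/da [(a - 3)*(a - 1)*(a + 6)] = 3*a^2 + 4*a - 21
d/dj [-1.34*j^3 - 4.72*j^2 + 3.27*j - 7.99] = -4.02*j^2 - 9.44*j + 3.27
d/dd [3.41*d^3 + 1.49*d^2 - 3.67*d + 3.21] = 10.23*d^2 + 2.98*d - 3.67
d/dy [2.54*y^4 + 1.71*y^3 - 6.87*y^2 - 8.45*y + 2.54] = 10.16*y^3 + 5.13*y^2 - 13.74*y - 8.45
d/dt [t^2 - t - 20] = 2*t - 1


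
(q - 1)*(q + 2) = q^2 + q - 2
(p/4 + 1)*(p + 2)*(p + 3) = p^3/4 + 9*p^2/4 + 13*p/2 + 6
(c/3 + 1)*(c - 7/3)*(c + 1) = c^3/3 + 5*c^2/9 - 19*c/9 - 7/3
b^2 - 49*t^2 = (b - 7*t)*(b + 7*t)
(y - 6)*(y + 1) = y^2 - 5*y - 6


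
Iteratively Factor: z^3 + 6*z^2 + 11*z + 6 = (z + 3)*(z^2 + 3*z + 2) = (z + 2)*(z + 3)*(z + 1)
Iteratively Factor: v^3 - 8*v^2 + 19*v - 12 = (v - 4)*(v^2 - 4*v + 3) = (v - 4)*(v - 1)*(v - 3)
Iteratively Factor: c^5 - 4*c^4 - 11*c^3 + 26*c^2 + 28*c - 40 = (c + 2)*(c^4 - 6*c^3 + c^2 + 24*c - 20) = (c + 2)^2*(c^3 - 8*c^2 + 17*c - 10) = (c - 5)*(c + 2)^2*(c^2 - 3*c + 2) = (c - 5)*(c - 1)*(c + 2)^2*(c - 2)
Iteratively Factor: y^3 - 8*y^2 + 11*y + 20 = (y - 5)*(y^2 - 3*y - 4) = (y - 5)*(y - 4)*(y + 1)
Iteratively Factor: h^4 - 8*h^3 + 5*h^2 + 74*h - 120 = (h - 2)*(h^3 - 6*h^2 - 7*h + 60) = (h - 5)*(h - 2)*(h^2 - h - 12) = (h - 5)*(h - 2)*(h + 3)*(h - 4)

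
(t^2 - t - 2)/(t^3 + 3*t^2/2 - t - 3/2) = 2*(t - 2)/(2*t^2 + t - 3)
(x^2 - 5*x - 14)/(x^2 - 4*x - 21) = (x + 2)/(x + 3)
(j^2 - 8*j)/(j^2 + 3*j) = (j - 8)/(j + 3)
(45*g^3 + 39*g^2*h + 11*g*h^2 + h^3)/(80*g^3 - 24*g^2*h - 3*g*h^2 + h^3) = (9*g^2 + 6*g*h + h^2)/(16*g^2 - 8*g*h + h^2)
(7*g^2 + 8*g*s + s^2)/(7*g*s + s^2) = (g + s)/s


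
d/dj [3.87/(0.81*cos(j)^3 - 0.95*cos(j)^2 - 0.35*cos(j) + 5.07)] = (9.4041*cos(j)^2 - 7.353*cos(j) - 1.3545)*sin(j)/(0.81*cos(j)^3 - 0.95*cos(j)^2 - 0.35*cos(j) + 5.07)^2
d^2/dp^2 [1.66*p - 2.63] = 0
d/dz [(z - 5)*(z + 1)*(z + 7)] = 3*z^2 + 6*z - 33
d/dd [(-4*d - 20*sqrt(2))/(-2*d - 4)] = 2*(2 - 5*sqrt(2))/(d + 2)^2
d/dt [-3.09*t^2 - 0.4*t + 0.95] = -6.18*t - 0.4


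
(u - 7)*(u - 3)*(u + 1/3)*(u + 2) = u^4 - 23*u^3/3 - 5*u^2/3 + 127*u/3 + 14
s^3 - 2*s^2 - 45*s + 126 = (s - 6)*(s - 3)*(s + 7)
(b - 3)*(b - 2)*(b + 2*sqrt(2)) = b^3 - 5*b^2 + 2*sqrt(2)*b^2 - 10*sqrt(2)*b + 6*b + 12*sqrt(2)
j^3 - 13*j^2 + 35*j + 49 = (j - 7)^2*(j + 1)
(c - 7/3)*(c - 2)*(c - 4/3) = c^3 - 17*c^2/3 + 94*c/9 - 56/9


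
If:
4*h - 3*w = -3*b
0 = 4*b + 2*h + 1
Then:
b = -3*w/5 - 2/5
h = 6*w/5 + 3/10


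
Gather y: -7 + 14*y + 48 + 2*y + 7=16*y + 48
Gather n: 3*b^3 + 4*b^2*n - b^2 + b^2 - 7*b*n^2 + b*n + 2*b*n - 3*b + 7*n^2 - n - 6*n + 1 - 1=3*b^3 - 3*b + n^2*(7 - 7*b) + n*(4*b^2 + 3*b - 7)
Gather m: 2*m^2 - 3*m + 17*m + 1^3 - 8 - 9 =2*m^2 + 14*m - 16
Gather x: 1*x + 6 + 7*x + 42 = 8*x + 48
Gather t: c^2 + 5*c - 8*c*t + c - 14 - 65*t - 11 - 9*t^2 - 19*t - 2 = c^2 + 6*c - 9*t^2 + t*(-8*c - 84) - 27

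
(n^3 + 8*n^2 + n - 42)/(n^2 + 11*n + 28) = (n^2 + n - 6)/(n + 4)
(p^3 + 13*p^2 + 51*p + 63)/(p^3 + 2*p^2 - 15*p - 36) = (p + 7)/(p - 4)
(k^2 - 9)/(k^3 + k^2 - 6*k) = (k - 3)/(k*(k - 2))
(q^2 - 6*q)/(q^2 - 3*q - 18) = q/(q + 3)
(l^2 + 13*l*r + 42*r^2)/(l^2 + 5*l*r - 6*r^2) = (-l - 7*r)/(-l + r)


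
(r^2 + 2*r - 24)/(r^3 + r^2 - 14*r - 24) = (r + 6)/(r^2 + 5*r + 6)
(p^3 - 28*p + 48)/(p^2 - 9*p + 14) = (p^2 + 2*p - 24)/(p - 7)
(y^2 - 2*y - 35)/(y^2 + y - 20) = (y - 7)/(y - 4)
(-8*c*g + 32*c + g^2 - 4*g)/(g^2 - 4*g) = (-8*c + g)/g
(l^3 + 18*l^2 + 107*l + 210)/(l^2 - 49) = (l^2 + 11*l + 30)/(l - 7)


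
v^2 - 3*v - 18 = (v - 6)*(v + 3)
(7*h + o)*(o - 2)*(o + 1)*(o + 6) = 7*h*o^3 + 35*h*o^2 - 56*h*o - 84*h + o^4 + 5*o^3 - 8*o^2 - 12*o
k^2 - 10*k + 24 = (k - 6)*(k - 4)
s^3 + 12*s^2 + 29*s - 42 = (s - 1)*(s + 6)*(s + 7)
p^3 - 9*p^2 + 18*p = p*(p - 6)*(p - 3)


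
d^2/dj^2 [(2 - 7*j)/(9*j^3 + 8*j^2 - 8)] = 2*(-j^2*(7*j - 2)*(27*j + 16)^2 + (189*j^2 + 112*j + (7*j - 2)*(27*j + 8))*(9*j^3 + 8*j^2 - 8))/(9*j^3 + 8*j^2 - 8)^3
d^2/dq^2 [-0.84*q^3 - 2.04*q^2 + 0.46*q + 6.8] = -5.04*q - 4.08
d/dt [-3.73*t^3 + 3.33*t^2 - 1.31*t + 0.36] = -11.19*t^2 + 6.66*t - 1.31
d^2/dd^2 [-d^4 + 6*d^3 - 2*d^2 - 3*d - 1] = -12*d^2 + 36*d - 4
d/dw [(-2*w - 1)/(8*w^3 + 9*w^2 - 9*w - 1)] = (32*w^3 + 42*w^2 + 18*w - 7)/(64*w^6 + 144*w^5 - 63*w^4 - 178*w^3 + 63*w^2 + 18*w + 1)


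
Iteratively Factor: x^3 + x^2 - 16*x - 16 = (x + 1)*(x^2 - 16) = (x - 4)*(x + 1)*(x + 4)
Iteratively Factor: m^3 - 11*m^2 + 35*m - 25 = (m - 5)*(m^2 - 6*m + 5) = (m - 5)^2*(m - 1)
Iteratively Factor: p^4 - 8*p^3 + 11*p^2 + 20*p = (p - 5)*(p^3 - 3*p^2 - 4*p) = (p - 5)*(p + 1)*(p^2 - 4*p) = (p - 5)*(p - 4)*(p + 1)*(p)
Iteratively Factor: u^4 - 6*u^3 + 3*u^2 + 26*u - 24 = (u - 3)*(u^3 - 3*u^2 - 6*u + 8) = (u - 3)*(u + 2)*(u^2 - 5*u + 4) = (u - 4)*(u - 3)*(u + 2)*(u - 1)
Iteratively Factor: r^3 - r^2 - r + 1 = (r + 1)*(r^2 - 2*r + 1) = (r - 1)*(r + 1)*(r - 1)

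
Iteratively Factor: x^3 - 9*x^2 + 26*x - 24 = (x - 2)*(x^2 - 7*x + 12) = (x - 4)*(x - 2)*(x - 3)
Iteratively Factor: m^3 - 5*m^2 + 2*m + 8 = (m + 1)*(m^2 - 6*m + 8) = (m - 4)*(m + 1)*(m - 2)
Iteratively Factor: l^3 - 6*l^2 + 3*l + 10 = (l - 5)*(l^2 - l - 2) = (l - 5)*(l - 2)*(l + 1)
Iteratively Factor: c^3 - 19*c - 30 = (c + 2)*(c^2 - 2*c - 15) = (c + 2)*(c + 3)*(c - 5)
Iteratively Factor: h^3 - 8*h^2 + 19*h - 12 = (h - 3)*(h^2 - 5*h + 4) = (h - 3)*(h - 1)*(h - 4)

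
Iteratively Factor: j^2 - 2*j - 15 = (j - 5)*(j + 3)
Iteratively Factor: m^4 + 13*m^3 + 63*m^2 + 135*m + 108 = (m + 3)*(m^3 + 10*m^2 + 33*m + 36) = (m + 3)*(m + 4)*(m^2 + 6*m + 9) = (m + 3)^2*(m + 4)*(m + 3)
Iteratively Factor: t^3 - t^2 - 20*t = (t - 5)*(t^2 + 4*t) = t*(t - 5)*(t + 4)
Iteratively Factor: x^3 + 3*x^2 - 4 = (x + 2)*(x^2 + x - 2) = (x + 2)^2*(x - 1)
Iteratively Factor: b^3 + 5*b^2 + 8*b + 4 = (b + 1)*(b^2 + 4*b + 4) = (b + 1)*(b + 2)*(b + 2)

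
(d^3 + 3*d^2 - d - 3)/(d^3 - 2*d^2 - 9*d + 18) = (d^2 - 1)/(d^2 - 5*d + 6)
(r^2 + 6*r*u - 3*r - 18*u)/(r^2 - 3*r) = (r + 6*u)/r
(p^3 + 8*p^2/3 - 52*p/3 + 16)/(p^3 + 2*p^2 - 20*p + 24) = (p - 4/3)/(p - 2)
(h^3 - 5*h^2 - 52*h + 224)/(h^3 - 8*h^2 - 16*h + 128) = (h + 7)/(h + 4)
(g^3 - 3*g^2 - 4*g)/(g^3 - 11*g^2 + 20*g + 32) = g/(g - 8)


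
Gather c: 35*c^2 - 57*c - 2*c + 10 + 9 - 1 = 35*c^2 - 59*c + 18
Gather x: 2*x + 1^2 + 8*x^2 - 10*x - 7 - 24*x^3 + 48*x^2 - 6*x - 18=-24*x^3 + 56*x^2 - 14*x - 24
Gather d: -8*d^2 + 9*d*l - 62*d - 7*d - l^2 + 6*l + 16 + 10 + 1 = -8*d^2 + d*(9*l - 69) - l^2 + 6*l + 27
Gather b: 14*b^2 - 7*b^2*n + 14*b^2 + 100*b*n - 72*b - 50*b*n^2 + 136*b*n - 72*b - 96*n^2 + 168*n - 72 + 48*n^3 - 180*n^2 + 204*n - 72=b^2*(28 - 7*n) + b*(-50*n^2 + 236*n - 144) + 48*n^3 - 276*n^2 + 372*n - 144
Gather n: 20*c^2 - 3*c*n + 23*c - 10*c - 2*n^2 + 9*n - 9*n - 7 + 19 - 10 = 20*c^2 - 3*c*n + 13*c - 2*n^2 + 2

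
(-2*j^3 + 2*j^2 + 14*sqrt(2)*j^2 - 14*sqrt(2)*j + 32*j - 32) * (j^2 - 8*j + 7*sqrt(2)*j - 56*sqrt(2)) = -2*j^5 + 18*j^4 + 212*j^3 - 2052*j^2 + 224*sqrt(2)*j^2 - 2016*sqrt(2)*j + 1824*j + 1792*sqrt(2)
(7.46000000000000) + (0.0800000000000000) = 7.54000000000000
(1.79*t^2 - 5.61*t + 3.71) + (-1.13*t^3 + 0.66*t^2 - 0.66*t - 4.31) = -1.13*t^3 + 2.45*t^2 - 6.27*t - 0.6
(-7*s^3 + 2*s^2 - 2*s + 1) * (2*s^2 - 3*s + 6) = -14*s^5 + 25*s^4 - 52*s^3 + 20*s^2 - 15*s + 6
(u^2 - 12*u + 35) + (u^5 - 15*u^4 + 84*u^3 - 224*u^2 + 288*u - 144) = u^5 - 15*u^4 + 84*u^3 - 223*u^2 + 276*u - 109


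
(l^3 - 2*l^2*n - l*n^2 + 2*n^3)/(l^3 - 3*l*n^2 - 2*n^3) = (l - n)/(l + n)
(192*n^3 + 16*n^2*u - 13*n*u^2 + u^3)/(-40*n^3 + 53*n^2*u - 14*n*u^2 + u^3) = (-24*n^2 - 5*n*u + u^2)/(5*n^2 - 6*n*u + u^2)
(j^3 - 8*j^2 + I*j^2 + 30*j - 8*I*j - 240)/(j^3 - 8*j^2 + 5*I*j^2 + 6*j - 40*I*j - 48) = (j - 5*I)/(j - I)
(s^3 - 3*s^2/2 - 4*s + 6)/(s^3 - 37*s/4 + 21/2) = 2*(s + 2)/(2*s + 7)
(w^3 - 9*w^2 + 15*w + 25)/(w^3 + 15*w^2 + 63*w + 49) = (w^2 - 10*w + 25)/(w^2 + 14*w + 49)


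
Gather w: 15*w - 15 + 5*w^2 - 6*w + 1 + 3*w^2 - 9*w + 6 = 8*w^2 - 8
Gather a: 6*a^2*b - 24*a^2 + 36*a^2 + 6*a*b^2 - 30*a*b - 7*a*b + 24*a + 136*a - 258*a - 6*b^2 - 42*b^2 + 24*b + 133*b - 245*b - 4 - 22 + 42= a^2*(6*b + 12) + a*(6*b^2 - 37*b - 98) - 48*b^2 - 88*b + 16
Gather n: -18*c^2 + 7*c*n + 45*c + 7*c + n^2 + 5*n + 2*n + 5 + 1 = -18*c^2 + 52*c + n^2 + n*(7*c + 7) + 6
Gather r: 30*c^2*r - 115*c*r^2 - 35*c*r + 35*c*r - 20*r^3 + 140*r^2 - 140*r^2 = 30*c^2*r - 115*c*r^2 - 20*r^3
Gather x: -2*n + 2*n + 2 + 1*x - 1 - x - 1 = 0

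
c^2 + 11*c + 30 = (c + 5)*(c + 6)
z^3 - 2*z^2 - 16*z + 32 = (z - 4)*(z - 2)*(z + 4)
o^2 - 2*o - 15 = (o - 5)*(o + 3)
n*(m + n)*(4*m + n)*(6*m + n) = 24*m^3*n + 34*m^2*n^2 + 11*m*n^3 + n^4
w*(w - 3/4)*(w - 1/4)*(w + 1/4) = w^4 - 3*w^3/4 - w^2/16 + 3*w/64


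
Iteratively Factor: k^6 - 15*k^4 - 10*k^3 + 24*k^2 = (k - 4)*(k^5 + 4*k^4 + k^3 - 6*k^2) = (k - 4)*(k - 1)*(k^4 + 5*k^3 + 6*k^2) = (k - 4)*(k - 1)*(k + 3)*(k^3 + 2*k^2) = (k - 4)*(k - 1)*(k + 2)*(k + 3)*(k^2) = k*(k - 4)*(k - 1)*(k + 2)*(k + 3)*(k)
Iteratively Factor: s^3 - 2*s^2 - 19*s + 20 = (s - 1)*(s^2 - s - 20) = (s - 5)*(s - 1)*(s + 4)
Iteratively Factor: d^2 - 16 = (d + 4)*(d - 4)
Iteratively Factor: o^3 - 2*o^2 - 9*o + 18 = (o - 3)*(o^2 + o - 6) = (o - 3)*(o + 3)*(o - 2)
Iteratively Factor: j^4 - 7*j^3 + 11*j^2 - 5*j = (j - 1)*(j^3 - 6*j^2 + 5*j) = (j - 5)*(j - 1)*(j^2 - j) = (j - 5)*(j - 1)^2*(j)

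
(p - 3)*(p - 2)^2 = p^3 - 7*p^2 + 16*p - 12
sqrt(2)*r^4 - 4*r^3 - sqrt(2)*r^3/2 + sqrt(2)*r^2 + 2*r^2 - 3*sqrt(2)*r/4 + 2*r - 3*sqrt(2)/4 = (r - 1)*(r - 3*sqrt(2)/2)*(r - sqrt(2)/2)*(sqrt(2)*r + sqrt(2)/2)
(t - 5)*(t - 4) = t^2 - 9*t + 20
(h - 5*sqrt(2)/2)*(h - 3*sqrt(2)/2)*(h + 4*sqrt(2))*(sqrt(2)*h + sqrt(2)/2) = sqrt(2)*h^4 + sqrt(2)*h^3/2 - 49*sqrt(2)*h^2/2 - 49*sqrt(2)*h/4 + 60*h + 30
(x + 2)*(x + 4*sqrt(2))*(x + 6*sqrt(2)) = x^3 + 2*x^2 + 10*sqrt(2)*x^2 + 20*sqrt(2)*x + 48*x + 96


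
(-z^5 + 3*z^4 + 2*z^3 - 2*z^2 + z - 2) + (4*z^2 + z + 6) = -z^5 + 3*z^4 + 2*z^3 + 2*z^2 + 2*z + 4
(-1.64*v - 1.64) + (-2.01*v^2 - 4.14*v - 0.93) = -2.01*v^2 - 5.78*v - 2.57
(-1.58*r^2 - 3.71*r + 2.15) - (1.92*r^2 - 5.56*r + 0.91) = -3.5*r^2 + 1.85*r + 1.24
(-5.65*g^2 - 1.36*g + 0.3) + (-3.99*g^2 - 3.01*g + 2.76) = -9.64*g^2 - 4.37*g + 3.06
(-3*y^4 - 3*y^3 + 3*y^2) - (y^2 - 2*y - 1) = -3*y^4 - 3*y^3 + 2*y^2 + 2*y + 1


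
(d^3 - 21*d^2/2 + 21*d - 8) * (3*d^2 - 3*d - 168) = 3*d^5 - 69*d^4/2 - 147*d^3/2 + 1677*d^2 - 3504*d + 1344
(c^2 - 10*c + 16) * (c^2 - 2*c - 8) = c^4 - 12*c^3 + 28*c^2 + 48*c - 128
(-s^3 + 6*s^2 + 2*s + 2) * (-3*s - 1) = 3*s^4 - 17*s^3 - 12*s^2 - 8*s - 2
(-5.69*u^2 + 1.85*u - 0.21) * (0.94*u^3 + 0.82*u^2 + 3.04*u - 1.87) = -5.3486*u^5 - 2.9268*u^4 - 15.978*u^3 + 16.0921*u^2 - 4.0979*u + 0.3927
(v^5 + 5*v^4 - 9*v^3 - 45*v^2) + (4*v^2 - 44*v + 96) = v^5 + 5*v^4 - 9*v^3 - 41*v^2 - 44*v + 96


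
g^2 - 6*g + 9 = (g - 3)^2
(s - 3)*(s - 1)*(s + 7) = s^3 + 3*s^2 - 25*s + 21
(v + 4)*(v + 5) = v^2 + 9*v + 20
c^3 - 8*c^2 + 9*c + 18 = (c - 6)*(c - 3)*(c + 1)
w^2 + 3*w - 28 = (w - 4)*(w + 7)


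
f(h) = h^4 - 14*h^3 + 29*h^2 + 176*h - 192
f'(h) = 4*h^3 - 42*h^2 + 58*h + 176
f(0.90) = -19.66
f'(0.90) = 197.10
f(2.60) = 261.27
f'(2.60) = 113.18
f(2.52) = 251.97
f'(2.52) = 119.46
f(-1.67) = -332.06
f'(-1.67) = -56.62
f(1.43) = 82.22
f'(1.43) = 184.75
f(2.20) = 209.91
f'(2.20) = 142.91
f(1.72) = 134.03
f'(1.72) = 171.86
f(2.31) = 225.21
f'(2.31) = 135.17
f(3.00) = 300.00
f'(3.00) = 80.00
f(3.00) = 300.00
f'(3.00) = 80.00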